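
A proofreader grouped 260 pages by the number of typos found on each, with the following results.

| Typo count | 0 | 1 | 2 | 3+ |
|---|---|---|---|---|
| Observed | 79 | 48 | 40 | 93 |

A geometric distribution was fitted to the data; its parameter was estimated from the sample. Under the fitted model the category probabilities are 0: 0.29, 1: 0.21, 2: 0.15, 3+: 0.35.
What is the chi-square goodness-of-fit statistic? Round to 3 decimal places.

1.039

Expected counts E_i = n·p_i: 260×0.29 = 75.4, 260×0.21 = 54.6, 260×0.15 = 39, 260×0.35 = 91.
0: (79 − 75.4)²/75.4 = 12.96/75.4 = 0.1719
1: (48 − 54.6)²/54.6 = 43.56/54.6 = 0.7978
2: (40 − 39)²/39 = 1/39 = 0.0256
3+: (93 − 91)²/91 = 4/91 = 0.0440
Sum = 1.039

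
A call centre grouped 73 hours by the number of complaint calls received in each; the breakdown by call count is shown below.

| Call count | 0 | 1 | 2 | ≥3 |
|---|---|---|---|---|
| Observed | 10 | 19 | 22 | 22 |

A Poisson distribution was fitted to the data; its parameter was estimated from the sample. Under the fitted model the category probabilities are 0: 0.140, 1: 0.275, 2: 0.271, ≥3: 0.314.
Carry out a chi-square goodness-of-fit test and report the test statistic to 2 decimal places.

0.35

Expected counts E_i = n·p_i: 73×0.140 = 10.22, 73×0.275 = 20.075, 73×0.271 = 19.783, 73×0.314 = 22.922.
χ² = (10−10.22)²/10.22 + (19−20.075)²/20.075 + (22−19.783)²/19.783 + (22−22.922)²/22.922
   = 0.005 + 0.058 + 0.248 + 0.037
Sum = 0.35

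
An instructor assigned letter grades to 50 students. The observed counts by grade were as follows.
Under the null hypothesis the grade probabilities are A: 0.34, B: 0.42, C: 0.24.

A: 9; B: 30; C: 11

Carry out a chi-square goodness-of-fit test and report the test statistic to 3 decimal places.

Expected counts E_i = n·p_i: 50×0.34 = 17, 50×0.42 = 21, 50×0.24 = 12.
A: (9 − 17)²/17 = 64/17 = 3.7647
B: (30 − 21)²/21 = 81/21 = 3.8571
C: (11 − 12)²/12 = 1/12 = 0.0833
Sum = 7.705

7.705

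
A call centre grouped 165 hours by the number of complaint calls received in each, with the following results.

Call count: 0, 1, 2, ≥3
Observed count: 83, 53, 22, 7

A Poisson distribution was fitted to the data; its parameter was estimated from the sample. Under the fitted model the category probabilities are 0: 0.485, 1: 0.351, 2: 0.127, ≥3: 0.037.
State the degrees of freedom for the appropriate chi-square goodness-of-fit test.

There are k = 4 categories and 1 parameter estimated from the data, so df = 4 − 1 − 1 = 2.

2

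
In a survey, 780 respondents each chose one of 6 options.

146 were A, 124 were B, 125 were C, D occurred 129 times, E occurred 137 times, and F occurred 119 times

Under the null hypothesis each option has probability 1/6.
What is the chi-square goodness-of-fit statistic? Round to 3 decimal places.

Under H₀ each category has probability 1/6, so each expected count is 780/6 = 130.
χ² = (146−130)²/130 + (124−130)²/130 + (125−130)²/130 + (129−130)²/130 + (137−130)²/130 + (119−130)²/130
   = 1.9692 + 0.2769 + 0.1923 + 0.0077 + 0.3769 + 0.9308
Sum = 3.754

3.754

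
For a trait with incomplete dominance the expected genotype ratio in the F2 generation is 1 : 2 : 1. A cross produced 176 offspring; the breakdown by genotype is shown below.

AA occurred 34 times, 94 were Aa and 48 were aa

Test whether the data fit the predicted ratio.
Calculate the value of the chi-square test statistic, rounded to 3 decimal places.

3.045

Ratio total = 4. Expected counts: 176×1/4 = 44, 176×2/4 = 88, 176×1/4 = 44.
cat         O        E   (O−E)²/E
AA         34       44     2.2727
Aa         94       88     0.4091
aa         48       44     0.3636
Sum = 3.045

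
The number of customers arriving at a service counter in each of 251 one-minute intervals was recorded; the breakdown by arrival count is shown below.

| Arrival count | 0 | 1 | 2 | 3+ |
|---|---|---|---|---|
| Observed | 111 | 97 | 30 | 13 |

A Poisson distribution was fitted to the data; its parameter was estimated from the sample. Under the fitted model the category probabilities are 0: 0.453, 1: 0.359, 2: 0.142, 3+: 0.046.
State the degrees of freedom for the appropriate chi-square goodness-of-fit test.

2

There are k = 4 categories and 1 parameter estimated from the data, so df = 4 − 1 − 1 = 2.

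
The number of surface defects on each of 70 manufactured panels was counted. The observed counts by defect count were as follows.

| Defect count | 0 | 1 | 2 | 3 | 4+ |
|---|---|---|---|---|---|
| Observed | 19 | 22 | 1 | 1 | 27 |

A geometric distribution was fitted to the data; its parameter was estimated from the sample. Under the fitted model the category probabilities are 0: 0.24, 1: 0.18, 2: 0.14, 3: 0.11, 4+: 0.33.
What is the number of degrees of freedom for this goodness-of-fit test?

3

There are k = 5 categories and 1 parameter estimated from the data, so df = 5 − 1 − 1 = 3.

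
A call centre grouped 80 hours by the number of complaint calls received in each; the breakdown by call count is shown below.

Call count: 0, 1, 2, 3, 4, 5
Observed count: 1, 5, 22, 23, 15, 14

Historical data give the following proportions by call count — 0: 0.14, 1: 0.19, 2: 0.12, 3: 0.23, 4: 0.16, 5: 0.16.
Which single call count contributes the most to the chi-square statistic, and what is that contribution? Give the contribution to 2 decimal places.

2, 16.02

Expected counts E_i = n·p_i: 80×0.14 = 11.2, 80×0.19 = 15.2, 80×0.12 = 9.6, 80×0.23 = 18.4, 80×0.16 = 12.8, 80×0.16 = 12.8.
0: (1 − 11.2)²/11.2 = 104.04/11.2 = 9.289
1: (5 − 15.2)²/15.2 = 104.04/15.2 = 6.845
2: (22 − 9.6)²/9.6 = 153.76/9.6 = 16.017
3: (23 − 18.4)²/18.4 = 21.16/18.4 = 1.150
4: (15 − 12.8)²/12.8 = 4.84/12.8 = 0.378
5: (14 − 12.8)²/12.8 = 1.44/12.8 = 0.113
The largest term is for 2: 16.02.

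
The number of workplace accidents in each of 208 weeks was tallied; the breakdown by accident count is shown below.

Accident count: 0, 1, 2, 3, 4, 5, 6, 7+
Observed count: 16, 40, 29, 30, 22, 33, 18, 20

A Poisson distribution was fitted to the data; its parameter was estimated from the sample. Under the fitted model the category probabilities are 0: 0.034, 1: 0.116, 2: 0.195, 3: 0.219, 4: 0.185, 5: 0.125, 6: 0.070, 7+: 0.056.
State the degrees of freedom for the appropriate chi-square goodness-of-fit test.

6

There are k = 8 categories and 1 parameter estimated from the data, so df = 8 − 1 − 1 = 6.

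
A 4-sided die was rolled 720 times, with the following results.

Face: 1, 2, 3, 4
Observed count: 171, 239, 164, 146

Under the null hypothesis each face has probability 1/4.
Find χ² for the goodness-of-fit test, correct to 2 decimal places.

Under H₀ each category has probability 1/4, so each expected count is 720/4 = 180.
cat         O        E   (O−E)²/E
1         171      180      0.450
2         239      180     19.339
3         164      180      1.422
4         146      180      6.422
Sum = 27.63

27.63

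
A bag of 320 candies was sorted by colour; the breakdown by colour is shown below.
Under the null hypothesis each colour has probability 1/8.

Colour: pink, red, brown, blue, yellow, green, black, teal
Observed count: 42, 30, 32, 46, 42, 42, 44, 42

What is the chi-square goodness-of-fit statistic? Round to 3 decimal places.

Under H₀ each category has probability 1/8, so each expected count is 320/8 = 40.
cat         O        E   (O−E)²/E
pink       42       40     0.1000
red        30       40     2.5000
brown      32       40     1.6000
blue       46       40     0.9000
yellow     42       40     0.1000
green      42       40     0.1000
black      44       40     0.4000
teal       42       40     0.1000
Sum = 5.800

5.800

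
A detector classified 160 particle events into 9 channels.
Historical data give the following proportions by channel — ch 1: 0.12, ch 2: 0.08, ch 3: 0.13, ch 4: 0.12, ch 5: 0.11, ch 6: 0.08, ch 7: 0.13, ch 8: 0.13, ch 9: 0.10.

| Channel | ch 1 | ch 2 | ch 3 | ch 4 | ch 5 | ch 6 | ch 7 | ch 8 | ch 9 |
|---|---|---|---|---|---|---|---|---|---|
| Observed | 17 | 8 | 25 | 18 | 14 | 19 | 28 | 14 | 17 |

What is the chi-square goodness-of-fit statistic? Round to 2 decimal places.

Expected counts E_i = n·p_i: 160×0.12 = 19.2, 160×0.08 = 12.8, 160×0.13 = 20.8, 160×0.12 = 19.2, 160×0.11 = 17.6, 160×0.08 = 12.8, 160×0.13 = 20.8, 160×0.13 = 20.8, 160×0.10 = 16.
cat         O        E   (O−E)²/E
ch 1       17     19.2      0.252
ch 2        8     12.8      1.800
ch 3       25     20.8      0.848
ch 4       18     19.2      0.075
ch 5       14     17.6      0.736
ch 6       19     12.8      3.003
ch 7       28     20.8      2.492
ch 8       14     20.8      2.223
ch 9       17       16      0.063
Sum = 11.49

11.49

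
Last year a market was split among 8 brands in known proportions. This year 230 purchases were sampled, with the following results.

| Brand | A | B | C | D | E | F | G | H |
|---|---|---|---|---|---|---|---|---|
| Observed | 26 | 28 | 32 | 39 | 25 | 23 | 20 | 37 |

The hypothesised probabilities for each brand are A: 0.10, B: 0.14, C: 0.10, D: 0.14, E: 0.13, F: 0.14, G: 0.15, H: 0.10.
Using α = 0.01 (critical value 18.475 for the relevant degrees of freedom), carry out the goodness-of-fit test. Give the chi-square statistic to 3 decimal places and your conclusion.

23.944; reject

Expected counts E_i = n·p_i: 230×0.10 = 23, 230×0.14 = 32.2, 230×0.10 = 23, 230×0.14 = 32.2, 230×0.13 = 29.9, 230×0.14 = 32.2, 230×0.15 = 34.5, 230×0.10 = 23.
cat         O        E   (O−E)²/E
A          26       23     0.3913
B          28     32.2     0.5478
C          32       23     3.5217
D          39     32.2     1.4360
E          25     29.9     0.8030
F          23     32.2     2.6286
G          20     34.5     6.0942
H          37       23     8.5217
Sum = 23.944
df = 7. Since 23.944 > 18.475, we reject H₀.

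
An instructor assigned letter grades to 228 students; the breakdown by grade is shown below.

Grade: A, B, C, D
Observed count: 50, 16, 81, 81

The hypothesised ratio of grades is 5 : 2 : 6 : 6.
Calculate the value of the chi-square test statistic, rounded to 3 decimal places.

6.583

Ratio total = 19. Expected counts: 228×5/19 = 60, 228×2/19 = 24, 228×6/19 = 72, 228×6/19 = 72.
χ² = (50−60)²/60 + (16−24)²/24 + (81−72)²/72 + (81−72)²/72
   = 1.6667 + 2.6667 + 1.1250 + 1.1250
Sum = 6.583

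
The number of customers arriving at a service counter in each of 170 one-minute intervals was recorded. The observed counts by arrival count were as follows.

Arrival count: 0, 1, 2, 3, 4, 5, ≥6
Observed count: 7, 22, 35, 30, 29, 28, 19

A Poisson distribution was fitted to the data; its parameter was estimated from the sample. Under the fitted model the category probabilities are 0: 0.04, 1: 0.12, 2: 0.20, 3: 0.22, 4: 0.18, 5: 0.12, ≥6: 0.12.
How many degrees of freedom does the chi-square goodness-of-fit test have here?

5

There are k = 7 categories and 1 parameter estimated from the data, so df = 7 − 1 − 1 = 5.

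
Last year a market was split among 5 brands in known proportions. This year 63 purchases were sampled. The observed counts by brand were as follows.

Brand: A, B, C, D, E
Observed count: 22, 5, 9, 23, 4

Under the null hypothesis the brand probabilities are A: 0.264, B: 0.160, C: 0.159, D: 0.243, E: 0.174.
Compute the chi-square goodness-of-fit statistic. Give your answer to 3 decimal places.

Expected counts E_i = n·p_i: 63×0.264 = 16.632, 63×0.160 = 10.08, 63×0.159 = 10.017, 63×0.243 = 15.309, 63×0.174 = 10.962.
A: (22 − 16.632)²/16.632 = 28.815424/16.632 = 1.7325
B: (5 − 10.08)²/10.08 = 25.8064/10.08 = 2.5602
C: (9 − 10.017)²/10.017 = 1.034289/10.017 = 0.1033
D: (23 − 15.309)²/15.309 = 59.151481/15.309 = 3.8638
E: (4 − 10.962)²/10.962 = 48.469444/10.962 = 4.4216
Sum = 12.681

12.681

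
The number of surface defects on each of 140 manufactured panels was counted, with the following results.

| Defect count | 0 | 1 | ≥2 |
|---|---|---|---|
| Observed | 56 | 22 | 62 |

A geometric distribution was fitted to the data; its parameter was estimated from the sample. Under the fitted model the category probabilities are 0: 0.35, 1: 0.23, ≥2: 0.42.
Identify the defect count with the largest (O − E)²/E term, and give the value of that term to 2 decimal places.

1, 3.23

Expected counts E_i = n·p_i: 140×0.35 = 49, 140×0.23 = 32.2, 140×0.42 = 58.8.
cat         O        E   (O−E)²/E
0          56       49      1.000
1          22     32.2      3.231
≥2         62     58.8      0.174
The largest term is for 1: 3.23.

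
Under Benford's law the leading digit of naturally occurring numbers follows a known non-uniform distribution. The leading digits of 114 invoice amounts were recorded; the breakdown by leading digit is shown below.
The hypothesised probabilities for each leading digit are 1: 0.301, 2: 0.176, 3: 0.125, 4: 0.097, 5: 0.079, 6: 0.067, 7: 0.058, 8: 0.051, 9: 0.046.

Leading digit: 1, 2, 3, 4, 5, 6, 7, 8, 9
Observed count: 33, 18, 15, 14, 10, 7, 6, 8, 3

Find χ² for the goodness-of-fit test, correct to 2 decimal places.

Expected counts E_i = n·p_i: 114×0.301 = 34.314, 114×0.176 = 20.064, 114×0.125 = 14.25, 114×0.097 = 11.058, 114×0.079 = 9.006, 114×0.067 = 7.638, 114×0.058 = 6.612, 114×0.051 = 5.814, 114×0.046 = 5.244.
1: (33 − 34.314)²/34.314 = 1.726596/34.314 = 0.050
2: (18 − 20.064)²/20.064 = 4.260096/20.064 = 0.212
3: (15 − 14.25)²/14.25 = 0.5625/14.25 = 0.039
4: (14 − 11.058)²/11.058 = 8.655364/11.058 = 0.783
5: (10 − 9.006)²/9.006 = 0.988036/9.006 = 0.110
6: (7 − 7.638)²/7.638 = 0.407044/7.638 = 0.053
7: (6 − 6.612)²/6.612 = 0.374544/6.612 = 0.057
8: (8 − 5.814)²/5.814 = 4.778596/5.814 = 0.822
9: (3 − 5.244)²/5.244 = 5.035536/5.244 = 0.960
Sum = 3.09

3.09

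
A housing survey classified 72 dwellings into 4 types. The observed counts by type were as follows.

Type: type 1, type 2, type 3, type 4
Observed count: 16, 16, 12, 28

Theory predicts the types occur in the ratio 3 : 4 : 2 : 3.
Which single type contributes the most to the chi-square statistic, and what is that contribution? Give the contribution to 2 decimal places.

Ratio total = 12. Expected counts: 72×3/12 = 18, 72×4/12 = 24, 72×2/12 = 12, 72×3/12 = 18.
type 1: (16 − 18)²/18 = 4/18 = 0.222
type 2: (16 − 24)²/24 = 64/24 = 2.667
type 3: (12 − 12)²/12 = 0/12 = 0.000
type 4: (28 − 18)²/18 = 100/18 = 5.556
The largest term is for type 4: 5.56.

type 4, 5.56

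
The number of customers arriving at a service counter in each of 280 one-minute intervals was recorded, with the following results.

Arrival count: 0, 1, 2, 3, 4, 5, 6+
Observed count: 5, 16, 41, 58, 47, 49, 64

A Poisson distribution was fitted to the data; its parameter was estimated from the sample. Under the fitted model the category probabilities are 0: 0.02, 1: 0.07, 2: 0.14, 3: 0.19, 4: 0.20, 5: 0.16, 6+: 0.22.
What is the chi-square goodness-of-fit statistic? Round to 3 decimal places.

Expected counts E_i = n·p_i: 280×0.02 = 5.6, 280×0.07 = 19.6, 280×0.14 = 39.2, 280×0.19 = 53.2, 280×0.20 = 56, 280×0.16 = 44.8, 280×0.22 = 61.6.
χ² = (5−5.6)²/5.6 + (16−19.6)²/19.6 + (41−39.2)²/39.2 + (58−53.2)²/53.2 + (47−56)²/56 + (49−44.8)²/44.8 + (64−61.6)²/61.6
   = 0.0643 + 0.6612 + 0.0827 + 0.4331 + 1.4464 + 0.3938 + 0.0935
Sum = 3.175

3.175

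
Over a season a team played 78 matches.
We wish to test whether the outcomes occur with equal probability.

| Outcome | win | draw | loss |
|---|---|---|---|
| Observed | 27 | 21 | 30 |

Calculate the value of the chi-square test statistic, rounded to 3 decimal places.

1.615

Under H₀ each category has probability 1/3, so each expected count is 78/3 = 26.
win: (27 − 26)²/26 = 1/26 = 0.0385
draw: (21 − 26)²/26 = 25/26 = 0.9615
loss: (30 − 26)²/26 = 16/26 = 0.6154
Sum = 1.615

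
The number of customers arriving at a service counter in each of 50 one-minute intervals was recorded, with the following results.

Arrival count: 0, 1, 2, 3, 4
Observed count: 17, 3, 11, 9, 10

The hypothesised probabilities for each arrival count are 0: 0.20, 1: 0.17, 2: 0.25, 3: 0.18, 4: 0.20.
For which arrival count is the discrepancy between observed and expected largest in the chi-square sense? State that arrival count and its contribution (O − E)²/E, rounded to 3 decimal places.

0, 4.900

Expected counts E_i = n·p_i: 50×0.20 = 10, 50×0.17 = 8.5, 50×0.25 = 12.5, 50×0.18 = 9, 50×0.20 = 10.
0: (17 − 10)²/10 = 49/10 = 4.9000
1: (3 − 8.5)²/8.5 = 30.25/8.5 = 3.5588
2: (11 − 12.5)²/12.5 = 2.25/12.5 = 0.1800
3: (9 − 9)²/9 = 0/9 = 0.0000
4: (10 − 10)²/10 = 0/10 = 0.0000
The largest term is for 0: 4.900.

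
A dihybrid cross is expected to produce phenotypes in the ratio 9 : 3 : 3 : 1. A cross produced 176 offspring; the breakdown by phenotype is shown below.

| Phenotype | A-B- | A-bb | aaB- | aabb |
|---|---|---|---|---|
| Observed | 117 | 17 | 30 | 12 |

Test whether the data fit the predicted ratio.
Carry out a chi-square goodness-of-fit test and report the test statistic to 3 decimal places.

11.394

Ratio total = 16. Expected counts: 176×9/16 = 99, 176×3/16 = 33, 176×3/16 = 33, 176×1/16 = 11.
cat         O        E   (O−E)²/E
A-B-      117       99     3.2727
A-bb       17       33     7.7576
aaB-       30       33     0.2727
aabb       12       11     0.0909
Sum = 11.394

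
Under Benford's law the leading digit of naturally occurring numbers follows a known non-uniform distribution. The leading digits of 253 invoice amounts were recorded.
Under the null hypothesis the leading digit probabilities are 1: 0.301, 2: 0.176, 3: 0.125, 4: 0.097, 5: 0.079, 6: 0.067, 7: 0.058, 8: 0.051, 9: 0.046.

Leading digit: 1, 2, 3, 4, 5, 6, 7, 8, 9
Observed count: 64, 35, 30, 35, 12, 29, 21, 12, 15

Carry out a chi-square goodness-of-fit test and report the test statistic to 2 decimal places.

Expected counts E_i = n·p_i: 253×0.301 = 76.153, 253×0.176 = 44.528, 253×0.125 = 31.625, 253×0.097 = 24.541, 253×0.079 = 19.987, 253×0.067 = 16.951, 253×0.058 = 14.674, 253×0.051 = 12.903, 253×0.046 = 11.638.
χ² = (64−76.153)²/76.153 + (35−44.528)²/44.528 + (30−31.625)²/31.625 + (35−24.541)²/24.541 + (12−19.987)²/19.987 + (29−16.951)²/16.951 + (21−14.674)²/14.674 + (12−12.903)²/12.903 + (15−11.638)²/11.638
   = 1.939 + 2.039 + 0.083 + 4.457 + 3.192 + 8.565 + 2.727 + 0.063 + 0.971
Sum = 24.04

24.04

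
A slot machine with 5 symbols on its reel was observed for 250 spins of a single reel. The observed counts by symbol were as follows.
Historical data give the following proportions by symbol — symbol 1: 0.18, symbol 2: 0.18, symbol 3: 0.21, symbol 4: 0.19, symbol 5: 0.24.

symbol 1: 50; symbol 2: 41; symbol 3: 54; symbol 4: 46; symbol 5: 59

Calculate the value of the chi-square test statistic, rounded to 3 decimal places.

1.018

Expected counts E_i = n·p_i: 250×0.18 = 45, 250×0.18 = 45, 250×0.21 = 52.5, 250×0.19 = 47.5, 250×0.24 = 60.
symbol 1: (50 − 45)²/45 = 25/45 = 0.5556
symbol 2: (41 − 45)²/45 = 16/45 = 0.3556
symbol 3: (54 − 52.5)²/52.5 = 2.25/52.5 = 0.0429
symbol 4: (46 − 47.5)²/47.5 = 2.25/47.5 = 0.0474
symbol 5: (59 − 60)²/60 = 1/60 = 0.0167
Sum = 1.018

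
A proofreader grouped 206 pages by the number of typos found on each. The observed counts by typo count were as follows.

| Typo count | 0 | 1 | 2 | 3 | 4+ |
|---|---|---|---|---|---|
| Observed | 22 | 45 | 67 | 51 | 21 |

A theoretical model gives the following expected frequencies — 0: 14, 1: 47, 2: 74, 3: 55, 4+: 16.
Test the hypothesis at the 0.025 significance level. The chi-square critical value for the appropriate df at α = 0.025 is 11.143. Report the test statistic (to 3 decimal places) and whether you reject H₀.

0: (22 − 14)²/14 = 64/14 = 4.5714
1: (45 − 47)²/47 = 4/47 = 0.0851
2: (67 − 74)²/74 = 49/74 = 0.6622
3: (51 − 55)²/55 = 16/55 = 0.2909
4+: (21 − 16)²/16 = 25/16 = 1.5625
Sum = 7.172
df = 4. Since 7.172 < 11.143, we do not reject H₀.

7.172; do not reject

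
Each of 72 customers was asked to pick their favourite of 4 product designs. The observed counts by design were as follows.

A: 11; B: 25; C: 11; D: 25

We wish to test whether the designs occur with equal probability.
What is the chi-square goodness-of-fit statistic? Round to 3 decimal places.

10.889

Under H₀ each category has probability 1/4, so each expected count is 72/4 = 18.
cat         O        E   (O−E)²/E
A          11       18     2.7222
B          25       18     2.7222
C          11       18     2.7222
D          25       18     2.7222
Sum = 10.889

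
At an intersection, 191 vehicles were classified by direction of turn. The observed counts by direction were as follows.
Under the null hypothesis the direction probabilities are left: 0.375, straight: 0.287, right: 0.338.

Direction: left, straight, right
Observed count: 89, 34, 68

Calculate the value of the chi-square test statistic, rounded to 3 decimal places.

12.304

Expected counts E_i = n·p_i: 191×0.375 = 71.625, 191×0.287 = 54.817, 191×0.338 = 64.558.
χ² = (89−71.625)²/71.625 + (34−54.817)²/54.817 + (68−64.558)²/64.558
   = 4.2149 + 7.9053 + 0.1835
Sum = 12.304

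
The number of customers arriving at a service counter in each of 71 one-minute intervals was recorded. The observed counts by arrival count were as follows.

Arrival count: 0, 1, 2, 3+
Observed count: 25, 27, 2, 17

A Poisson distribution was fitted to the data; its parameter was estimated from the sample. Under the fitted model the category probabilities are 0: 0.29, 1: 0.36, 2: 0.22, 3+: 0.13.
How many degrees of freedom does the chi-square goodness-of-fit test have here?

There are k = 4 categories and 1 parameter estimated from the data, so df = 4 − 1 − 1 = 2.

2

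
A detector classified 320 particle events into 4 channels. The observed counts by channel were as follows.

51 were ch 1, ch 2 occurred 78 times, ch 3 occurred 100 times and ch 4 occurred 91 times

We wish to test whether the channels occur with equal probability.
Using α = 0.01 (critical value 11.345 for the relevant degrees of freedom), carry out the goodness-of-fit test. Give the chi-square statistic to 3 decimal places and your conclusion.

Expected count for each of the 4 categories: 320/4 = 80.
χ² = (51−80)²/80 + (78−80)²/80 + (100−80)²/80 + (91−80)²/80
   = 10.5125 + 0.0500 + 5.0000 + 1.5125
Sum = 17.075
df = 3. Since 17.075 > 11.345, we reject H₀.

17.075; reject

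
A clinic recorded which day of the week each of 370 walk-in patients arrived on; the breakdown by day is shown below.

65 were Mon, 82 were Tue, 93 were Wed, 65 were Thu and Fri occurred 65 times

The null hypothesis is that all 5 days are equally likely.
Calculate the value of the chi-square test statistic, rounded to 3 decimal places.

Expected count for each of the 5 categories: 370/5 = 74.
cat         O        E   (O−E)²/E
Mon        65       74     1.0946
Tue        82       74     0.8649
Wed        93       74     4.8784
Thu        65       74     1.0946
Fri        65       74     1.0946
Sum = 9.027

9.027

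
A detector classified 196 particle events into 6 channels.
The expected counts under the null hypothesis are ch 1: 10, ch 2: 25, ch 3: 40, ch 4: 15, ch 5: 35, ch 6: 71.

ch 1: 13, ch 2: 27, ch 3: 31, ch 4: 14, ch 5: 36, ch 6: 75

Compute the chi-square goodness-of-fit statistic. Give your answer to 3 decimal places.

3.406

cat         O        E   (O−E)²/E
ch 1       13       10     0.9000
ch 2       27       25     0.1600
ch 3       31       40     2.0250
ch 4       14       15     0.0667
ch 5       36       35     0.0286
ch 6       75       71     0.2254
Sum = 3.406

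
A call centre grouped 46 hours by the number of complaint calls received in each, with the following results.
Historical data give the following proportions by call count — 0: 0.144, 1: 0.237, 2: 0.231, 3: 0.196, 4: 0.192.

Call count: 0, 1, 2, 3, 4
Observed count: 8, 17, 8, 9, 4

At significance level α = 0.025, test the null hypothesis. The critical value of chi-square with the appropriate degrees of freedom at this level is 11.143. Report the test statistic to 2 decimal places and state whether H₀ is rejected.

6.99; do not reject

Expected counts E_i = n·p_i: 46×0.144 = 6.624, 46×0.237 = 10.902, 46×0.231 = 10.626, 46×0.196 = 9.016, 46×0.192 = 8.832.
χ² = (8−6.624)²/6.624 + (17−10.902)²/10.902 + (8−10.626)²/10.626 + (9−9.016)²/9.016 + (4−8.832)²/8.832
   = 0.286 + 3.411 + 0.649 + 0.000 + 2.644
Sum = 6.99
df = 4. Since 6.99 < 11.143, we do not reject H₀.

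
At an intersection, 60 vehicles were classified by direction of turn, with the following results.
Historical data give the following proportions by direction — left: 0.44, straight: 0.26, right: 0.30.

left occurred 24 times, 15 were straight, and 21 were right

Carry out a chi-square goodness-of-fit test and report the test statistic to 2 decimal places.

Expected counts E_i = n·p_i: 60×0.44 = 26.4, 60×0.26 = 15.6, 60×0.30 = 18.
left: (24 − 26.4)²/26.4 = 5.76/26.4 = 0.218
straight: (15 − 15.6)²/15.6 = 0.36/15.6 = 0.023
right: (21 − 18)²/18 = 9/18 = 0.500
Sum = 0.74

0.74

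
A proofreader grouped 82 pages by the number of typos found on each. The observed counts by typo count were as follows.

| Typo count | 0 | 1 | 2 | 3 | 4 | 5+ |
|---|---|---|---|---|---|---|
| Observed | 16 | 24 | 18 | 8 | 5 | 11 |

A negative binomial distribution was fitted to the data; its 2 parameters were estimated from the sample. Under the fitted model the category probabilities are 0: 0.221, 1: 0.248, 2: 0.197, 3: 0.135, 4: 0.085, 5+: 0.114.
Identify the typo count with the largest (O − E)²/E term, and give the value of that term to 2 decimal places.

3, 0.85

Expected counts E_i = n·p_i: 82×0.221 = 18.122, 82×0.248 = 20.336, 82×0.197 = 16.154, 82×0.135 = 11.07, 82×0.085 = 6.97, 82×0.114 = 9.348.
0: (16 − 18.122)²/18.122 = 4.502884/18.122 = 0.248
1: (24 − 20.336)²/20.336 = 13.424896/20.336 = 0.660
2: (18 − 16.154)²/16.154 = 3.407716/16.154 = 0.211
3: (8 − 11.07)²/11.07 = 9.4249/11.07 = 0.851
4: (5 − 6.97)²/6.97 = 3.8809/6.97 = 0.557
5+: (11 − 9.348)²/9.348 = 2.729104/9.348 = 0.292
The largest term is for 3: 0.85.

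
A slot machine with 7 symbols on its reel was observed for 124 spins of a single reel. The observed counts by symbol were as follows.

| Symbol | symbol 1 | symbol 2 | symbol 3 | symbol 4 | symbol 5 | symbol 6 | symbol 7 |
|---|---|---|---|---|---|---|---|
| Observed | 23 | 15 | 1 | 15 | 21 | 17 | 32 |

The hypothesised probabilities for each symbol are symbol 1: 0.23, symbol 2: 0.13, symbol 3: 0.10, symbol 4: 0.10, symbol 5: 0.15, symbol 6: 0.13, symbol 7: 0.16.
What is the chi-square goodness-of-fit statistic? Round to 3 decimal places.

Expected counts E_i = n·p_i: 124×0.23 = 28.52, 124×0.13 = 16.12, 124×0.10 = 12.4, 124×0.10 = 12.4, 124×0.15 = 18.6, 124×0.13 = 16.12, 124×0.16 = 19.84.
cat           O        E   (O−E)²/E
symbol 1     23    28.52     1.0684
symbol 2     15    16.12     0.0778
symbol 3      1     12.4    10.4806
symbol 4     15     12.4     0.5452
symbol 5     21     18.6     0.3097
symbol 6     17    16.12     0.0480
symbol 7     32    19.84     7.4529
Sum = 19.983

19.983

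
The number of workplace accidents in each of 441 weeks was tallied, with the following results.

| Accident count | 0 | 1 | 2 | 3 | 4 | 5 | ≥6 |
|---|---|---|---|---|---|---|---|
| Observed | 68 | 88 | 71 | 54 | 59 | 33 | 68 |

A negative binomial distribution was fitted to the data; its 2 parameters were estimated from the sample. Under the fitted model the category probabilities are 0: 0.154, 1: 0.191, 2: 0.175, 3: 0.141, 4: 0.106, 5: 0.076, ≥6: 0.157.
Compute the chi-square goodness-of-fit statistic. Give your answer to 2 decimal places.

Expected counts E_i = n·p_i: 441×0.154 = 67.914, 441×0.191 = 84.231, 441×0.175 = 77.175, 441×0.141 = 62.181, 441×0.106 = 46.746, 441×0.076 = 33.516, 441×0.157 = 69.237.
0: (68 − 67.914)²/67.914 = 0.007396/67.914 = 0.000
1: (88 − 84.231)²/84.231 = 14.205361/84.231 = 0.169
2: (71 − 77.175)²/77.175 = 38.130625/77.175 = 0.494
3: (54 − 62.181)²/62.181 = 66.928761/62.181 = 1.076
4: (59 − 46.746)²/46.746 = 150.160516/46.746 = 3.212
5: (33 − 33.516)²/33.516 = 0.266256/33.516 = 0.008
≥6: (68 − 69.237)²/69.237 = 1.530169/69.237 = 0.022
Sum = 4.98

4.98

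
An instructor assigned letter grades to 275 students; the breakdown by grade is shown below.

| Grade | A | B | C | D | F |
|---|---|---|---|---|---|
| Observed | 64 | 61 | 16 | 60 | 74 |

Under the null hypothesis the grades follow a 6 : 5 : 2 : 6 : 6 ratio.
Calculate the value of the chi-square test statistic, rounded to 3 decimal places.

3.867

Ratio total = 25. Expected counts: 275×6/25 = 66, 275×5/25 = 55, 275×2/25 = 22, 275×6/25 = 66, 275×6/25 = 66.
cat         O        E   (O−E)²/E
A          64       66     0.0606
B          61       55     0.6545
C          16       22     1.6364
D          60       66     0.5455
F          74       66     0.9697
Sum = 3.867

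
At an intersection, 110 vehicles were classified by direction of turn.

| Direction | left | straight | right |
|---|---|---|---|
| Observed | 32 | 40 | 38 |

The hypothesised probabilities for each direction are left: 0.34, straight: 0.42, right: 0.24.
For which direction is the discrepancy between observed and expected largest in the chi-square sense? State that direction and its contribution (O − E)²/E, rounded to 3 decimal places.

right, 5.097

Expected counts E_i = n·p_i: 110×0.34 = 37.4, 110×0.42 = 46.2, 110×0.24 = 26.4.
cat           O        E   (O−E)²/E
left         32     37.4     0.7797
straight     40     46.2     0.8320
right        38     26.4     5.0970
The largest term is for right: 5.097.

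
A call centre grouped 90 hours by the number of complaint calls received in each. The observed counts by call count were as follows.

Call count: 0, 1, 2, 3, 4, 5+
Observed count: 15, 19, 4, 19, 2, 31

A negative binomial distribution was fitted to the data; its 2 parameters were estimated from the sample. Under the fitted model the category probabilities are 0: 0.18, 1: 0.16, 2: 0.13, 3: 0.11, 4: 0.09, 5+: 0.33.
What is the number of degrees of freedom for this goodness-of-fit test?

There are k = 6 categories and 2 parameters estimated from the data, so df = 6 − 1 − 2 = 3.

3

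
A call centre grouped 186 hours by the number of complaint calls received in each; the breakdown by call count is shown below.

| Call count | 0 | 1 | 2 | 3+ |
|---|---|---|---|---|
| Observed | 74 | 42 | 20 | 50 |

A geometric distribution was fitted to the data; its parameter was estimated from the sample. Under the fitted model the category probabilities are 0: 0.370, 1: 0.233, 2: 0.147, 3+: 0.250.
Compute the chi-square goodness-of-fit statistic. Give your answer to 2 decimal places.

2.67

Expected counts E_i = n·p_i: 186×0.370 = 68.82, 186×0.233 = 43.338, 186×0.147 = 27.342, 186×0.250 = 46.5.
0: (74 − 68.82)²/68.82 = 26.8324/68.82 = 0.390
1: (42 − 43.338)²/43.338 = 1.790244/43.338 = 0.041
2: (20 − 27.342)²/27.342 = 53.904964/27.342 = 1.972
3+: (50 − 46.5)²/46.5 = 12.25/46.5 = 0.263
Sum = 2.67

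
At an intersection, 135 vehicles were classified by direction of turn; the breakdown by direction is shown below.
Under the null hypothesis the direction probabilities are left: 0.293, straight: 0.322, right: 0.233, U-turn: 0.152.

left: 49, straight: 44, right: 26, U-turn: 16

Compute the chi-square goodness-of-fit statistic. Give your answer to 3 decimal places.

Expected counts E_i = n·p_i: 135×0.293 = 39.555, 135×0.322 = 43.47, 135×0.233 = 31.455, 135×0.152 = 20.52.
χ² = (49−39.555)²/39.555 + (44−43.47)²/43.47 + (26−31.455)²/31.455 + (16−20.52)²/20.52
   = 2.2553 + 0.0065 + 0.9460 + 0.9956
Sum = 4.203

4.203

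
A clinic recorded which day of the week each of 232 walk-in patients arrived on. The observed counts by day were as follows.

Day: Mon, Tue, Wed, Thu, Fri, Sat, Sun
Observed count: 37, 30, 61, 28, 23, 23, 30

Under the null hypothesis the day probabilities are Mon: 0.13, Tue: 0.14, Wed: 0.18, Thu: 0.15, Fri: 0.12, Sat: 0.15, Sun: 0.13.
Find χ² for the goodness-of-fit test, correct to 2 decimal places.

16.78

Expected counts E_i = n·p_i: 232×0.13 = 30.16, 232×0.14 = 32.48, 232×0.18 = 41.76, 232×0.15 = 34.8, 232×0.12 = 27.84, 232×0.15 = 34.8, 232×0.13 = 30.16.
Mon: (37 − 30.16)²/30.16 = 46.7856/30.16 = 1.551
Tue: (30 − 32.48)²/32.48 = 6.1504/32.48 = 0.189
Wed: (61 − 41.76)²/41.76 = 370.1776/41.76 = 8.864
Thu: (28 − 34.8)²/34.8 = 46.24/34.8 = 1.329
Fri: (23 − 27.84)²/27.84 = 23.4256/27.84 = 0.841
Sat: (23 − 34.8)²/34.8 = 139.24/34.8 = 4.001
Sun: (30 − 30.16)²/30.16 = 0.0256/30.16 = 0.001
Sum = 16.78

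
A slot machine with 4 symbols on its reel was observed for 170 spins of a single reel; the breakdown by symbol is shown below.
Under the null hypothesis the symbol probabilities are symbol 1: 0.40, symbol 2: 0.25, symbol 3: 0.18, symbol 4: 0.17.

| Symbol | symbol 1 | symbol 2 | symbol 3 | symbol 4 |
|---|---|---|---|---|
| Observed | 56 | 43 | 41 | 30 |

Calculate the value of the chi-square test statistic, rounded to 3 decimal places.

5.700

Expected counts E_i = n·p_i: 170×0.40 = 68, 170×0.25 = 42.5, 170×0.18 = 30.6, 170×0.17 = 28.9.
cat           O        E   (O−E)²/E
symbol 1     56       68     2.1176
symbol 2     43     42.5     0.0059
symbol 3     41     30.6     3.5346
symbol 4     30     28.9     0.0419
Sum = 5.700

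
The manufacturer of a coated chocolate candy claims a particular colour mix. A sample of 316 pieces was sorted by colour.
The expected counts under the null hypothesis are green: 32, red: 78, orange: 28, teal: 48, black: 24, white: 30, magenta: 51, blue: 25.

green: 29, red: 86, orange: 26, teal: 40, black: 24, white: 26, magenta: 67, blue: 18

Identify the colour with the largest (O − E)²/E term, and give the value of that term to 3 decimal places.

magenta, 5.020

green: (29 − 32)²/32 = 9/32 = 0.2813
red: (86 − 78)²/78 = 64/78 = 0.8205
orange: (26 − 28)²/28 = 4/28 = 0.1429
teal: (40 − 48)²/48 = 64/48 = 1.3333
black: (24 − 24)²/24 = 0/24 = 0.0000
white: (26 − 30)²/30 = 16/30 = 0.5333
magenta: (67 − 51)²/51 = 256/51 = 5.0196
blue: (18 − 25)²/25 = 49/25 = 1.9600
The largest term is for magenta: 5.020.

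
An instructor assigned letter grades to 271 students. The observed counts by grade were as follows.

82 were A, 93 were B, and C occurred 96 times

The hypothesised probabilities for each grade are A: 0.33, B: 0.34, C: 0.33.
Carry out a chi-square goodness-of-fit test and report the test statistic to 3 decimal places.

1.108

Expected counts E_i = n·p_i: 271×0.33 = 89.43, 271×0.34 = 92.14, 271×0.33 = 89.43.
χ² = (82−89.43)²/89.43 + (93−92.14)²/92.14 + (96−89.43)²/89.43
   = 0.6173 + 0.0080 + 0.4827
Sum = 1.108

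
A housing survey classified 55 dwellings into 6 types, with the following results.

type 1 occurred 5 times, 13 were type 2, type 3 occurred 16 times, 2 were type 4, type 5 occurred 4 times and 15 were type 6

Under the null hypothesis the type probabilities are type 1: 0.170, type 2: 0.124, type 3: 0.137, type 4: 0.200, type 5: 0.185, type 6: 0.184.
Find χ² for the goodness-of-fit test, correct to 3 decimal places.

30.598

Expected counts E_i = n·p_i: 55×0.170 = 9.35, 55×0.124 = 6.82, 55×0.137 = 7.535, 55×0.200 = 11, 55×0.185 = 10.175, 55×0.184 = 10.12.
cat         O        E   (O−E)²/E
type 1      5     9.35     2.0238
type 2     13     6.82     5.6001
type 3     16    7.535     9.5098
type 4      2       11     7.3636
type 5      4   10.175     3.7475
type 6     15    10.12     2.3532
Sum = 30.598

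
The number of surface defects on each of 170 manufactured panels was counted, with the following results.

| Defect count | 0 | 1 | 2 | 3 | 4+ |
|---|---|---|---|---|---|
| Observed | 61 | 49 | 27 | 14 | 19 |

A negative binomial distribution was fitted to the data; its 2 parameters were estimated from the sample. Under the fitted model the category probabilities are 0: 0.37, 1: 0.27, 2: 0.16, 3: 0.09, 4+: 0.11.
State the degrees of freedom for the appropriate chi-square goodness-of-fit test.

There are k = 5 categories and 2 parameters estimated from the data, so df = 5 − 1 − 2 = 2.

2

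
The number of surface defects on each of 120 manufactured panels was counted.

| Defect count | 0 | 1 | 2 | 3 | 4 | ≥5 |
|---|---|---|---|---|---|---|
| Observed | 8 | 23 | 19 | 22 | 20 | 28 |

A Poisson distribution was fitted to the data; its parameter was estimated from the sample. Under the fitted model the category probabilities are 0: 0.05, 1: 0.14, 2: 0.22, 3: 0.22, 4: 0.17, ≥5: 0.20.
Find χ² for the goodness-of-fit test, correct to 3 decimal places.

Expected counts E_i = n·p_i: 120×0.05 = 6, 120×0.14 = 16.8, 120×0.22 = 26.4, 120×0.22 = 26.4, 120×0.17 = 20.4, 120×0.20 = 24.
cat         O        E   (O−E)²/E
0           8        6     0.6667
1          23     16.8     2.2881
2          19     26.4     2.0742
3          22     26.4     0.7333
4          20     20.4     0.0078
≥5         28       24     0.6667
Sum = 6.437

6.437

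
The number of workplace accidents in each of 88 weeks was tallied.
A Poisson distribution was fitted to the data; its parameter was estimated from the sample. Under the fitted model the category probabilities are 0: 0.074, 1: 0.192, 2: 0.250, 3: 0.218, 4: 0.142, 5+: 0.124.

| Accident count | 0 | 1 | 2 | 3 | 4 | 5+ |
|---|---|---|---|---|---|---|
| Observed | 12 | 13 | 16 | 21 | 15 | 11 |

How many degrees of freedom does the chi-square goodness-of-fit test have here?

There are k = 6 categories and 1 parameter estimated from the data, so df = 6 − 1 − 1 = 4.

4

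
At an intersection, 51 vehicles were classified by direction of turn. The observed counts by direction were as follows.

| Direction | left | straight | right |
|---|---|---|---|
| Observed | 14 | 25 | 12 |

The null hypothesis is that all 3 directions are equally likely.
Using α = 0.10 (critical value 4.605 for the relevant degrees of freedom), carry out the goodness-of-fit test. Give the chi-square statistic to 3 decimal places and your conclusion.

5.765; reject

Under H₀ each category has probability 1/3, so each expected count is 51/3 = 17.
cat           O        E   (O−E)²/E
left         14       17     0.5294
straight     25       17     3.7647
right        12       17     1.4706
Sum = 5.765
df = 2. Since 5.765 > 4.605, we reject H₀.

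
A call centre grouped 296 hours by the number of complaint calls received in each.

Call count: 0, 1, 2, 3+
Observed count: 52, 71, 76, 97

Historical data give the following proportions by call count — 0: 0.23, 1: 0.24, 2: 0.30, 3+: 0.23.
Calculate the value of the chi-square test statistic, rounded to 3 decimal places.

Expected counts E_i = n·p_i: 296×0.23 = 68.08, 296×0.24 = 71.04, 296×0.30 = 88.8, 296×0.23 = 68.08.
cat         O        E   (O−E)²/E
0          52    68.08     3.7980
1          71    71.04     0.0000
2          76     88.8     1.8450
3+         97    68.08    12.2851
Sum = 17.928

17.928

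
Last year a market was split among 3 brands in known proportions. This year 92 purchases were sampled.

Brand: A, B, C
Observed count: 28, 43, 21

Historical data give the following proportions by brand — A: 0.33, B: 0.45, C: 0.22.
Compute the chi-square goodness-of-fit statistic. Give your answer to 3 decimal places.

Expected counts E_i = n·p_i: 92×0.33 = 30.36, 92×0.45 = 41.4, 92×0.22 = 20.24.
cat         O        E   (O−E)²/E
A          28    30.36     0.1835
B          43     41.4     0.0618
C          21    20.24     0.0285
Sum = 0.274

0.274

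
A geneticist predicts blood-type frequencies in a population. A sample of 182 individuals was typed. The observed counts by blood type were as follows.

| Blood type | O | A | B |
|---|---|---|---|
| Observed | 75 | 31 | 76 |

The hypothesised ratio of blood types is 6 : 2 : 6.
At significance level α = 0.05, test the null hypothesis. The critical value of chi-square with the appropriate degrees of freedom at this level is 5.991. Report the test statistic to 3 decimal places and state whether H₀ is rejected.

1.128; do not reject

Ratio total = 14. Expected counts: 182×6/14 = 78, 182×2/14 = 26, 182×6/14 = 78.
cat         O        E   (O−E)²/E
O          75       78     0.1154
A          31       26     0.9615
B          76       78     0.0513
Sum = 1.128
df = 2. Since 1.128 < 5.991, we do not reject H₀.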